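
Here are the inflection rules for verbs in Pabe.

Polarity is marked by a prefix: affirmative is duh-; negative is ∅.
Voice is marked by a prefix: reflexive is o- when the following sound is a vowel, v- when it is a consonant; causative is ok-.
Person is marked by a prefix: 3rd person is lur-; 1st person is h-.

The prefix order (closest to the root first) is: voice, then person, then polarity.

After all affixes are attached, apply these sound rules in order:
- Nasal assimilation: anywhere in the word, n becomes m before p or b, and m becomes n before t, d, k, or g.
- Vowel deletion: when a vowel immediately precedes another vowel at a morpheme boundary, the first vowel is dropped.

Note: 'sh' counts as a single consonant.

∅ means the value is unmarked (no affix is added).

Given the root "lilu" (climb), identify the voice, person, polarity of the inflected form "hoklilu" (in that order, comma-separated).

causative, 1st person, negative

Segment: h-ok-lilu.
voice: ok- → causative.
person: h- → 1st person.
polarity: ∅ → negative.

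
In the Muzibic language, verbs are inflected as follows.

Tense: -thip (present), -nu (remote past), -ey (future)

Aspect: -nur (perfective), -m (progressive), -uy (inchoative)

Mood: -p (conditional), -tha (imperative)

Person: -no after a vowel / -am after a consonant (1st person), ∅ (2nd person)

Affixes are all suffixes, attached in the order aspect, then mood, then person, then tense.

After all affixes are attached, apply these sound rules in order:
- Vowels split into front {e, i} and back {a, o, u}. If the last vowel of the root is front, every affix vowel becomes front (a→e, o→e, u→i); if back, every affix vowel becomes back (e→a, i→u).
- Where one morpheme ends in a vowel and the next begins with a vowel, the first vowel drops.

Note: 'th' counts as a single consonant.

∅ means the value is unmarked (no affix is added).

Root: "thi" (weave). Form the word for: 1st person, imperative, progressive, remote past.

Attach aspect progressive -m → thim.
Attach mood imperative -tha → thimtha.
Attach person 1st person -no (after vowel 'a') → thimthano.
Attach tense remote past -nu → thimthanonu.
Apply vowel harmony: thimthanonu → thimtheneni.
Vowel deletion: no change.

thimtheneni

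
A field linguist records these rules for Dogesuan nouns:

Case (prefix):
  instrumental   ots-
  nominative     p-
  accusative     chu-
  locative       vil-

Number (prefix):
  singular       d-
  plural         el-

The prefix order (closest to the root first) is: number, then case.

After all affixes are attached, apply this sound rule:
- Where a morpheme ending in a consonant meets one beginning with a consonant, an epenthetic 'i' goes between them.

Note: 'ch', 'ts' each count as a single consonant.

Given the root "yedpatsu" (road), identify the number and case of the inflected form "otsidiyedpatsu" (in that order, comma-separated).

Segment: ots-d-yedpatsu.
number: d- → singular.
case: ots- → instrumental.

singular, instrumental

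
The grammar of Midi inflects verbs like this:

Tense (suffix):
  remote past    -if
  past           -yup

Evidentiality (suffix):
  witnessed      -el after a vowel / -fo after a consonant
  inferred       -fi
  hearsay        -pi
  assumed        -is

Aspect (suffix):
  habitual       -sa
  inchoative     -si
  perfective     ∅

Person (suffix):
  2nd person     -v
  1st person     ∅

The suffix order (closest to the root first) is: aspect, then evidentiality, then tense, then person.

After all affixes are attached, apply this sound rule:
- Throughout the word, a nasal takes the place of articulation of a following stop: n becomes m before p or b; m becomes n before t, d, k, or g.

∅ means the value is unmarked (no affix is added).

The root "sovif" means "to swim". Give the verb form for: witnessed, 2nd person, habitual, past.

sovifsaelyupv

Attach aspect habitual -sa → sovifsa.
Attach evidentiality witnessed -el (after vowel 'a') → sovifsael.
Attach tense past -yup → sovifsaelyup.
Attach person 2nd person -v → sovifsaelyupv.
Nasal assimilation: no change.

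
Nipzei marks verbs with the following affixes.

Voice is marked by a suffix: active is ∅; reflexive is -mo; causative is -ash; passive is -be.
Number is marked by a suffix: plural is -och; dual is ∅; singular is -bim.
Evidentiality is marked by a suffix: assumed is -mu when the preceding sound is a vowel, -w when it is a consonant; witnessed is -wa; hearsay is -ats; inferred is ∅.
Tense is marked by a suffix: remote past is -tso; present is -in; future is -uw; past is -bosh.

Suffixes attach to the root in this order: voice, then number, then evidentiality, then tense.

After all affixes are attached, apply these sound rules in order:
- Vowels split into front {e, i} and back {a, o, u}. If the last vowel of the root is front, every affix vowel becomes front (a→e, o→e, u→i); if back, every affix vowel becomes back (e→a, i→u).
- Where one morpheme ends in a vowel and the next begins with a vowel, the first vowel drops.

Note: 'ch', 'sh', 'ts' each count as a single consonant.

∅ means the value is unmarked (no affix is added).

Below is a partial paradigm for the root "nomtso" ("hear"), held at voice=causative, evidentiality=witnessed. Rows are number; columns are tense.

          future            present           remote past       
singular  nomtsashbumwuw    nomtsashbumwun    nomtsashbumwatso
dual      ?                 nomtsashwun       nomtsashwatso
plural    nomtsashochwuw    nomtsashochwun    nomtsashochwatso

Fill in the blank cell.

nomtsashwuw

Attach voice causative -ash → nomtsoash.
number = dual: zero marking, form stays nomtsoash.
Attach evidentiality witnessed -wa → nomtsoashwa.
Attach tense future -uw → nomtsoashwauw.
Vowel harmony: no change.
Apply vowel deletion: nomtsoashwauw → nomtsashwuw.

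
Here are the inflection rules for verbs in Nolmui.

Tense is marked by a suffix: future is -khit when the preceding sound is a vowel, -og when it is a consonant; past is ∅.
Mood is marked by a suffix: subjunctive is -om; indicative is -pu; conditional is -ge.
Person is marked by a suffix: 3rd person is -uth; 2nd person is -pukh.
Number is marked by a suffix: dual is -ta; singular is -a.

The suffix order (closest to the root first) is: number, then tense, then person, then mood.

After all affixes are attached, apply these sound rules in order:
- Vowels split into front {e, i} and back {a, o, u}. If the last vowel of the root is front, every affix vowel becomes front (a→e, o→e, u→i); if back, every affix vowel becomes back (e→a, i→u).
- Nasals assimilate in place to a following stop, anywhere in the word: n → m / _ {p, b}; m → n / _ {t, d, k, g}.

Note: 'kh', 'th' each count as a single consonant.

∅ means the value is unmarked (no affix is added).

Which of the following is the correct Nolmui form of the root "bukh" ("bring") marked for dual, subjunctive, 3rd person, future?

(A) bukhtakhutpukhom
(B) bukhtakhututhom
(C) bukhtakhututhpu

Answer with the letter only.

Attach number dual -ta → bukhta.
Attach tense future -khit (after vowel 'a') → bukhtakhit.
Attach person 3rd person -uth → bukhtakhituth.
Attach mood subjunctive -om → bukhtakhituthom.
Apply vowel harmony: bukhtakhituthom → bukhtakhututhom.
Nasal assimilation: no change.
So the correct form is bukhtakhututhom, option (B).
(A) bukhtakhutpukhom is wrong: it uses 2nd person instead of 3rd person for person.
(C) bukhtakhututhpu is wrong: it uses indicative instead of subjunctive for mood.

B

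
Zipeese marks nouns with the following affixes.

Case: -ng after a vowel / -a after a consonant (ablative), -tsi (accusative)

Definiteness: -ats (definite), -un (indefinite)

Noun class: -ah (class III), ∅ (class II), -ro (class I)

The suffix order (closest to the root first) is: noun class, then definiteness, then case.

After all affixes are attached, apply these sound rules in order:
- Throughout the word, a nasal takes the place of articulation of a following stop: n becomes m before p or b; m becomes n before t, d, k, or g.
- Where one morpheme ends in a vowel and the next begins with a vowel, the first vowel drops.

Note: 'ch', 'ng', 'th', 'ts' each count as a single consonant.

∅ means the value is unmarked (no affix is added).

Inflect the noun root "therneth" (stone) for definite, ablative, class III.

thernethahatsa

Attach noun class class III -ah → thernethah.
Attach definiteness definite -ats → thernethahats.
Attach case ablative -a (after consonant 'ts') → thernethahatsa.
Nasal assimilation: no change.
Vowel deletion: no change.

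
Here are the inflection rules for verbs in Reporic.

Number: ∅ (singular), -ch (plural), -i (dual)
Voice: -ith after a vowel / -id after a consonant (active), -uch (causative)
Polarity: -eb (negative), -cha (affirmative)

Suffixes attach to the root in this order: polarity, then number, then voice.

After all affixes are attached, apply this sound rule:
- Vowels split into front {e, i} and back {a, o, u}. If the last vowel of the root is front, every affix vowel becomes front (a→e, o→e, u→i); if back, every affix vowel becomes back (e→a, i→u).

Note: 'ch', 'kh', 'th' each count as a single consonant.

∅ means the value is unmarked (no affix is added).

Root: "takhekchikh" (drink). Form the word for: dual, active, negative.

Attach polarity negative -eb → takhekchikheb.
Attach number dual -i → takhekchikhebi.
Attach voice active -ith (after vowel 'i') → takhekchikhebiith.
Vowel harmony: no change.

takhekchikhebiith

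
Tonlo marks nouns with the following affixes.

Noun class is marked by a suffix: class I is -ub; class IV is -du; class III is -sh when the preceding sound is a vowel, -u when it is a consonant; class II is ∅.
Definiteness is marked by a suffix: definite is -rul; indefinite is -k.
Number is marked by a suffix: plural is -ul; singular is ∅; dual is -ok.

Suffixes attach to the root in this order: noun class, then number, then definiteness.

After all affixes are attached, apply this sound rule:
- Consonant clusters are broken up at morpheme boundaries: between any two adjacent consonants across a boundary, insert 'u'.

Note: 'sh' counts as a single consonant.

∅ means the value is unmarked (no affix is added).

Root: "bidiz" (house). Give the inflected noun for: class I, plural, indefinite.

bidizubuluk

Attach noun class class I -ub → bidizub.
Attach number plural -ul → bidizubul.
Attach definiteness indefinite -k → bidizubulk.
Apply epenthesis: bidizubulk → bidizubuluk.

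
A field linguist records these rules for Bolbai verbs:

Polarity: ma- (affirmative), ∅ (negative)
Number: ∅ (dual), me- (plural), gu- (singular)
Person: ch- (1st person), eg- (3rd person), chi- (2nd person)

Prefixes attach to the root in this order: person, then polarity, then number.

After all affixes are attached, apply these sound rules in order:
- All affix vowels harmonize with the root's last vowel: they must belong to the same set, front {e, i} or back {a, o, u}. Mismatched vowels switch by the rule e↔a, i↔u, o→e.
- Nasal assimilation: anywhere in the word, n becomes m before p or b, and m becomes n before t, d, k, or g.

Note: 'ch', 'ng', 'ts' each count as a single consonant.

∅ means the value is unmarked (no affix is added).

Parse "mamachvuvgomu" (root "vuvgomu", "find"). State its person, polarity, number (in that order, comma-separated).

Segment: me-ma-ch-vuvgomu.
person: ch- → 1st person.
polarity: ma- → affirmative.
number: me- → plural.

1st person, affirmative, plural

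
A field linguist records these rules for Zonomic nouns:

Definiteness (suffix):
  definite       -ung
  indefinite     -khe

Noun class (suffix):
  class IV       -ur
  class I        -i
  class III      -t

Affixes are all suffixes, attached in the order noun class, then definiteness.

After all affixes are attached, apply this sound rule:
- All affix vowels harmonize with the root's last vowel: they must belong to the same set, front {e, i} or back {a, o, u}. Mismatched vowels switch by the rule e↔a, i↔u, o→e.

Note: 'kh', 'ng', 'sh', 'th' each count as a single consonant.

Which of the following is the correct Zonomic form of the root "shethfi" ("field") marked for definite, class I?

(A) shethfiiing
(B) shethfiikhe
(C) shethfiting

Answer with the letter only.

A

Attach noun class class I -i → shethfii.
Attach definiteness definite -ung → shethfiiung.
Apply vowel harmony: shethfiiung → shethfiiing.
So the correct form is shethfiiing, option (A).
(B) shethfiikhe is wrong: it uses indefinite instead of definite for definiteness.
(C) shethfiting is wrong: it uses class III instead of class I for noun class.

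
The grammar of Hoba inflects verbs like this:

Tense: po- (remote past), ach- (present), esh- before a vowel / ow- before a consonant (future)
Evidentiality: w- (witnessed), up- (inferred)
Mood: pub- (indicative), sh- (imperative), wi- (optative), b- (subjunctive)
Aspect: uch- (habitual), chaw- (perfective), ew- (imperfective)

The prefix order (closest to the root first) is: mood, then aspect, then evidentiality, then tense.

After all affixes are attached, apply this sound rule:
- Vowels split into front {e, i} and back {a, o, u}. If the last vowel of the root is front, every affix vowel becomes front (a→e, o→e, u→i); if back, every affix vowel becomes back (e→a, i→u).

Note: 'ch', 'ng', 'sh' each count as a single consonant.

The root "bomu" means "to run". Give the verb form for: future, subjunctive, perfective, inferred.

ashupchawbbomu

Attach mood subjunctive b- → bbomu.
Attach aspect perfective chaw- → chawbbomu.
Attach evidentiality inferred up- → upchawbbomu.
Attach tense future esh- (before vowel 'u') → eshupchawbbomu.
Apply vowel harmony: eshupchawbbomu → ashupchawbbomu.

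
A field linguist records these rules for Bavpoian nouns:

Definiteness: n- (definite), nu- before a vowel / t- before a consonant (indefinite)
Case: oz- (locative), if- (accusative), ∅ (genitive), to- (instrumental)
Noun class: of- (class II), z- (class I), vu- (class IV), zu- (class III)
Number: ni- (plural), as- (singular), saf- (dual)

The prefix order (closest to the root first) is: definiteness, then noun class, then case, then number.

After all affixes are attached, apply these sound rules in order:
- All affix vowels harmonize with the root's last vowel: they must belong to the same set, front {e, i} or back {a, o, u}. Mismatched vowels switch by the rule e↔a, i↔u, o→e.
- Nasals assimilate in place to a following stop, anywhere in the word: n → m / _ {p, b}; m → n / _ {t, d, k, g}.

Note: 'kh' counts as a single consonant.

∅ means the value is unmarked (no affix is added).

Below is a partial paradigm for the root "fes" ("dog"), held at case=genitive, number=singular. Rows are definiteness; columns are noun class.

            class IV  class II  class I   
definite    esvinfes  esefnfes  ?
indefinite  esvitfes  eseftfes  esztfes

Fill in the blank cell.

Attach definiteness definite n- → nfes.
Attach noun class class I z- → znfes.
case = genitive: zero marking, form stays znfes.
Attach number singular as- → asznfes.
Apply vowel harmony: asznfes → esznfes.
Nasal assimilation: no change.

esznfes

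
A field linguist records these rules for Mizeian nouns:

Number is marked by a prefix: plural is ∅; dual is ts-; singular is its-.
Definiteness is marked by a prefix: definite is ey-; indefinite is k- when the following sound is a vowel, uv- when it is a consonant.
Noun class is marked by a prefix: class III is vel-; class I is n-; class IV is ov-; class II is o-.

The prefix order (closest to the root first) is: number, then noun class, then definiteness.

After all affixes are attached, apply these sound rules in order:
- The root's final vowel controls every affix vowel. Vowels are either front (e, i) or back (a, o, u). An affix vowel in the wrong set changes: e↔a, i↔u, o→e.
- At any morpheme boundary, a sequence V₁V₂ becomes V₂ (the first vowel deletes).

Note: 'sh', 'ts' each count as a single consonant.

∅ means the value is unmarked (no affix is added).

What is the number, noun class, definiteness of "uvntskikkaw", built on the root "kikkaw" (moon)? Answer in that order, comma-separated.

Segment: uv-n-ts-kikkaw.
number: ts- → dual.
noun class: n- → class I.
definiteness: k/uv- → indefinite.

dual, class I, indefinite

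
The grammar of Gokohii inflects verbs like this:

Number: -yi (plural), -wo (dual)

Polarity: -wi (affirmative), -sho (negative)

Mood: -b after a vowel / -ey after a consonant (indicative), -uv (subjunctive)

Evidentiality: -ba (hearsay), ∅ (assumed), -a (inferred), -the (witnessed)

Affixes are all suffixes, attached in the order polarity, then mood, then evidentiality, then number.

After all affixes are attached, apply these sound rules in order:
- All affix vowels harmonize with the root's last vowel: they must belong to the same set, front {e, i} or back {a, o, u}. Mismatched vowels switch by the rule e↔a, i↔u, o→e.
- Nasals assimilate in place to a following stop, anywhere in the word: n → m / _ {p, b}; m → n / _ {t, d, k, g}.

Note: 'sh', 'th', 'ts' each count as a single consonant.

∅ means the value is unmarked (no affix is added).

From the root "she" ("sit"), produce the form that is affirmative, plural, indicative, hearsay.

shewibbeyi

Attach polarity affirmative -wi → shewi.
Attach mood indicative -b (after vowel 'i') → shewib.
Attach evidentiality hearsay -ba → shewibba.
Attach number plural -yi → shewibbayi.
Apply vowel harmony: shewibbayi → shewibbeyi.
Nasal assimilation: no change.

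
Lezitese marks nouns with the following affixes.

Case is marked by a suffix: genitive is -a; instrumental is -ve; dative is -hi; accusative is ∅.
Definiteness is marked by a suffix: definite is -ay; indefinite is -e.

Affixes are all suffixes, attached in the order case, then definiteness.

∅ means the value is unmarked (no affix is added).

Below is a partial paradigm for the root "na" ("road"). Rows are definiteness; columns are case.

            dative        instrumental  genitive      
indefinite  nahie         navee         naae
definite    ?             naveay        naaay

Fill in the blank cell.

nahiay

Attach case dative -hi → nahi.
Attach definiteness definite -ay → nahiay.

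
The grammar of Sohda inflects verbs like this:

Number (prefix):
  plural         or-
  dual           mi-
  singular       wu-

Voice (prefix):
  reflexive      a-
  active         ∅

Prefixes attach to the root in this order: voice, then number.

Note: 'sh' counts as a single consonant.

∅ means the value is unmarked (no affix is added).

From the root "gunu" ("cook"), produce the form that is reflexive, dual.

miagunu

Attach voice reflexive a- → agunu.
Attach number dual mi- → miagunu.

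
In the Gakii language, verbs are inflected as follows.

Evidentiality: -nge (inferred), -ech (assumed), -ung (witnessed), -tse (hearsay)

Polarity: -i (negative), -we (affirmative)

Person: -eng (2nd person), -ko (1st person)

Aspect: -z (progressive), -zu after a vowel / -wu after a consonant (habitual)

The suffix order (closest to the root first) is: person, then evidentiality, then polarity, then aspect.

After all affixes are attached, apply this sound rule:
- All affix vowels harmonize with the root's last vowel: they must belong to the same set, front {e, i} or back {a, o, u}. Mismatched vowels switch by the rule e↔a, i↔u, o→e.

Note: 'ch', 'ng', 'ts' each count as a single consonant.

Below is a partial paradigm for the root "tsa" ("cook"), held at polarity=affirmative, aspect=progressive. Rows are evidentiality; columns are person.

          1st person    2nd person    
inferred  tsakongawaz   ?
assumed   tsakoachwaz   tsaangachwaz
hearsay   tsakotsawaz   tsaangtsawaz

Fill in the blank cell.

tsaangngawaz

Attach person 2nd person -eng → tsaeng.
Attach evidentiality inferred -nge → tsaengnge.
Attach polarity affirmative -we → tsaengngewe.
Attach aspect progressive -z → tsaengngewez.
Apply vowel harmony: tsaengngewez → tsaangngawaz.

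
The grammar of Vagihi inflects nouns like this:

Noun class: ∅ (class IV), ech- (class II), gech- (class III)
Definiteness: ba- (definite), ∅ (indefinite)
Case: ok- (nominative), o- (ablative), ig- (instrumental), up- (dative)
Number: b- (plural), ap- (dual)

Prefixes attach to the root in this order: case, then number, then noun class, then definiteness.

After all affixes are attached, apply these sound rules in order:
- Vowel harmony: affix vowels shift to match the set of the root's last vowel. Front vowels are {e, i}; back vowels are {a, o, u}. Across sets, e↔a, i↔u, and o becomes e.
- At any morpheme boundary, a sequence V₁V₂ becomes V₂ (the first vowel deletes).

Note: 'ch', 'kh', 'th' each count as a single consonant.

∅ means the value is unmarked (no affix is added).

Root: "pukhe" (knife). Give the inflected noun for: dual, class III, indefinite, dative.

gechepippukhe

Attach case dative up- → uppukhe.
Attach number dual ap- → apuppukhe.
Attach noun class class III gech- → gechapuppukhe.
definiteness = indefinite: zero marking, form stays gechapuppukhe.
Apply vowel harmony: gechapuppukhe → gechepippukhe.
Vowel deletion: no change.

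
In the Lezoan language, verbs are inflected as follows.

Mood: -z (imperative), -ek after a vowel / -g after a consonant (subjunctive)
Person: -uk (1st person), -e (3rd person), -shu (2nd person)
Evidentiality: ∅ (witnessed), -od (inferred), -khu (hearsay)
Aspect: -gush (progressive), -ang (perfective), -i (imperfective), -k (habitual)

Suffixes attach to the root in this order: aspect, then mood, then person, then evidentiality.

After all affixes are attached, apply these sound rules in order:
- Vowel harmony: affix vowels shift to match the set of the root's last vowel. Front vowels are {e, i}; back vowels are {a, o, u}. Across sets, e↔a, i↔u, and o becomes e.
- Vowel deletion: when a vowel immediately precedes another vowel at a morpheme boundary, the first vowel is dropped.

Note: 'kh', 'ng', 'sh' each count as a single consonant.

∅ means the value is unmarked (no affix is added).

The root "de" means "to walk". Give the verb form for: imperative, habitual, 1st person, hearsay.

Attach aspect habitual -k → dek.
Attach mood imperative -z → dekz.
Attach person 1st person -uk → dekzuk.
Attach evidentiality hearsay -khu → dekzukkhu.
Apply vowel harmony: dekzukkhu → dekzikkhi.
Vowel deletion: no change.

dekzikkhi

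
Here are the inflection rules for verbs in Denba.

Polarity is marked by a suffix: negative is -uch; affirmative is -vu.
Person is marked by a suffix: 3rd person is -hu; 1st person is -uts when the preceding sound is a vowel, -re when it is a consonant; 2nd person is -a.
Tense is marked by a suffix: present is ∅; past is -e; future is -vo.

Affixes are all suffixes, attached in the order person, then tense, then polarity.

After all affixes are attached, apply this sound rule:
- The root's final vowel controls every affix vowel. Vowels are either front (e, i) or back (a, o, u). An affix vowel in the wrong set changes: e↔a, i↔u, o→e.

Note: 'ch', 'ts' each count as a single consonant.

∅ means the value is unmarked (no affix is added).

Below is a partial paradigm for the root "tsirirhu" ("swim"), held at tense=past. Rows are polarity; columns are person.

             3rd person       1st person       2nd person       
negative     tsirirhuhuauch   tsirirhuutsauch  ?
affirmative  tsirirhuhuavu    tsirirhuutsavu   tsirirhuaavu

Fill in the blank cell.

Attach person 2nd person -a → tsirirhua.
Attach tense past -e → tsirirhuae.
Attach polarity negative -uch → tsirirhuaeuch.
Apply vowel harmony: tsirirhuaeuch → tsirirhuaauch.

tsirirhuaauch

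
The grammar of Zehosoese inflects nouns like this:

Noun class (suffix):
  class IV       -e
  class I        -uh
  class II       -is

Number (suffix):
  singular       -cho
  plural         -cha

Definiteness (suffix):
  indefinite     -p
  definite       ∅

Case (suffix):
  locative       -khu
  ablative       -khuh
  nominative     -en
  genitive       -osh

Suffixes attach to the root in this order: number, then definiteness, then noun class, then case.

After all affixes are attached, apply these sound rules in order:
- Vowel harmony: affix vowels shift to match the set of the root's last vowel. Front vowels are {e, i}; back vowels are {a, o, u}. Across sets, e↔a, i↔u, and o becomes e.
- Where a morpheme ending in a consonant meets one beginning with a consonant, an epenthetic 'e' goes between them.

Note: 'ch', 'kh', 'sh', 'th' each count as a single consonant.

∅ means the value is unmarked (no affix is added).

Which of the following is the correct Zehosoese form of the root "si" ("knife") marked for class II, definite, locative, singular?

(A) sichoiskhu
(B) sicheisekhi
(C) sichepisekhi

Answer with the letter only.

B

Attach number singular -cho → sicho.
definiteness = definite: zero marking, form stays sicho.
Attach noun class class II -is → sichois.
Attach case locative -khu → sichoiskhu.
Apply vowel harmony: sichoiskhu → sicheiskhi.
Apply epenthesis: sicheiskhi → sicheisekhi.
So the correct form is sicheisekhi, option (B).
(C) sichepisekhi is wrong: it uses indefinite instead of definite for definiteness.
(A) sichoiskhu is wrong: it fails to apply the sound rule(s).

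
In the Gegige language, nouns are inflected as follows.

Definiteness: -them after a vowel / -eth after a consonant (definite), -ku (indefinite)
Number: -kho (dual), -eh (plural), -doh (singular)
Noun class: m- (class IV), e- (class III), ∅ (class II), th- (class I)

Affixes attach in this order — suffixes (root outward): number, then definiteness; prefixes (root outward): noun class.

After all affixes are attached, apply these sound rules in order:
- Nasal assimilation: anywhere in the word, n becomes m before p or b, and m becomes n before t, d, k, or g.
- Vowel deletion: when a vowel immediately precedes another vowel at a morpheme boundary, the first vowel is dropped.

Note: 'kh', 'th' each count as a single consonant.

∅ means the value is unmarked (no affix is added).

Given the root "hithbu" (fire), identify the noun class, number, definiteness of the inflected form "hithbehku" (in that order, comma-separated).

Segment: hithbu-eh-ku.
noun class: ∅ → class II.
number: -eh → plural.
definiteness: -ku → indefinite.

class II, plural, indefinite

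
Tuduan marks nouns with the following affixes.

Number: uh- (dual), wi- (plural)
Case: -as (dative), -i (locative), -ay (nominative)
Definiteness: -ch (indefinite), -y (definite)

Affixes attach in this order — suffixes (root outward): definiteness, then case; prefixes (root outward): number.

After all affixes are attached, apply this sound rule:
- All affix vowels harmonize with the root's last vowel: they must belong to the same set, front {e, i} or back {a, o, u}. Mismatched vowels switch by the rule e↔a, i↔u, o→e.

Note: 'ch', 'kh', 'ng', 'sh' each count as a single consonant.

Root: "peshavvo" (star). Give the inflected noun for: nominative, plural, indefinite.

wupeshavvochay

Attach number plural wi- → wipeshavvo.
Attach definiteness indefinite -ch → wipeshavvoch.
Attach case nominative -ay → wipeshavvochay.
Apply vowel harmony: wipeshavvochay → wupeshavvochay.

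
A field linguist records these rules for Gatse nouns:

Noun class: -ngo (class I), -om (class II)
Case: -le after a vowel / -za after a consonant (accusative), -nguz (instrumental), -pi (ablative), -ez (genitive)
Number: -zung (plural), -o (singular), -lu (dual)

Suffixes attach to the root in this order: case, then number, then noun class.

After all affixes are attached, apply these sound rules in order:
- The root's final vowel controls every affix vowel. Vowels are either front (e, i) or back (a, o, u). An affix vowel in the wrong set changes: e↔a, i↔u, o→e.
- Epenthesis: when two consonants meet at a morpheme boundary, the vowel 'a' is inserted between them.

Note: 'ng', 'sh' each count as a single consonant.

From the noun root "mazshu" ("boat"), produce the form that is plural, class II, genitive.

mazshuazazungom

Attach case genitive -ez → mazshuez.
Attach number plural -zung → mazshuezzung.
Attach noun class class II -om → mazshuezzungom.
Apply vowel harmony: mazshuezzungom → mazshuazzungom.
Apply epenthesis: mazshuazzungom → mazshuazazungom.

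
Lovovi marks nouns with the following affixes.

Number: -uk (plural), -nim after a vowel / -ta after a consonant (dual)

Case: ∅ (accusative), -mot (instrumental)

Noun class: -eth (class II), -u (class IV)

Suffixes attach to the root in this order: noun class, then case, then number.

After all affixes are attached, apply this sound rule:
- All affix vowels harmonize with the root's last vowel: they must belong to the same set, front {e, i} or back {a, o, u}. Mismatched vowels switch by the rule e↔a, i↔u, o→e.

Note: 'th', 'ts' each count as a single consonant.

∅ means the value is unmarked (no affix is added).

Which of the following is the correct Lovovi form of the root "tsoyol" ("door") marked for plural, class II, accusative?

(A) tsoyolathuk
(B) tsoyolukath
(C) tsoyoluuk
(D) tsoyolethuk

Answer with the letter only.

Attach noun class class II -eth → tsoyoleth.
case = accusative: zero marking, form stays tsoyoleth.
Attach number plural -uk → tsoyolethuk.
Apply vowel harmony: tsoyolethuk → tsoyolathuk.
So the correct form is tsoyolathuk, option (A).
(C) tsoyoluuk is wrong: it uses class IV instead of class II for noun class.
(B) tsoyolukath is wrong: it has the affixes in the wrong order.
(D) tsoyolethuk is wrong: it fails to apply the sound rule(s).

A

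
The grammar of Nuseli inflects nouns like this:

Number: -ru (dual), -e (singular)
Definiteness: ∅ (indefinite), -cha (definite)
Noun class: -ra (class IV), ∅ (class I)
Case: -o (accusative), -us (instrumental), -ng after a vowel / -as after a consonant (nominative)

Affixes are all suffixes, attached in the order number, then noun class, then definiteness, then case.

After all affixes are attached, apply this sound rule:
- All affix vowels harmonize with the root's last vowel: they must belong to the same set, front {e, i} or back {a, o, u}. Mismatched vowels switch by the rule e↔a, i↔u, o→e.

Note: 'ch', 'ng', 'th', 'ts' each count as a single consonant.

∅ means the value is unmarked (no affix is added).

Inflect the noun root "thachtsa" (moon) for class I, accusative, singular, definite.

Attach number singular -e → thachtsae.
noun class = class I: zero marking, form stays thachtsae.
Attach definiteness definite -cha → thachtsaecha.
Attach case accusative -o → thachtsaechao.
Apply vowel harmony: thachtsaechao → thachtsaachao.

thachtsaachao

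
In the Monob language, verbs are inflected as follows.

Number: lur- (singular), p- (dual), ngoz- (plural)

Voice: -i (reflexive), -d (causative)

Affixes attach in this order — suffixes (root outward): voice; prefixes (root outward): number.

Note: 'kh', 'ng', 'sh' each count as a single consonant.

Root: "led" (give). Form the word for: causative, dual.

pledd

Attach number dual p- → pled.
Attach voice causative -d → pledd.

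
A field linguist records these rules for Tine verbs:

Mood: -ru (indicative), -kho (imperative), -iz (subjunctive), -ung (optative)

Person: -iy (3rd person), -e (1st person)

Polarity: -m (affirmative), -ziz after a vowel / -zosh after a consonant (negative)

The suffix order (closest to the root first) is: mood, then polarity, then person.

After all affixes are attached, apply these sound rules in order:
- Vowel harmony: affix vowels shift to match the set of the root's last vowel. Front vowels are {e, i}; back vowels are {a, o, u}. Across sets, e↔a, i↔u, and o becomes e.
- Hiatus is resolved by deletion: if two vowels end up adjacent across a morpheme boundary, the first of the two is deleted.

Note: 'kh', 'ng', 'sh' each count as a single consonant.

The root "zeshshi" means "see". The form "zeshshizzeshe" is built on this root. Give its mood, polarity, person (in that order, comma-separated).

subjunctive, negative, 1st person

Segment: zeshshi-iz-zosh-e.
mood: -iz → subjunctive.
polarity: -ziz/zosh → negative.
person: -e → 1st person.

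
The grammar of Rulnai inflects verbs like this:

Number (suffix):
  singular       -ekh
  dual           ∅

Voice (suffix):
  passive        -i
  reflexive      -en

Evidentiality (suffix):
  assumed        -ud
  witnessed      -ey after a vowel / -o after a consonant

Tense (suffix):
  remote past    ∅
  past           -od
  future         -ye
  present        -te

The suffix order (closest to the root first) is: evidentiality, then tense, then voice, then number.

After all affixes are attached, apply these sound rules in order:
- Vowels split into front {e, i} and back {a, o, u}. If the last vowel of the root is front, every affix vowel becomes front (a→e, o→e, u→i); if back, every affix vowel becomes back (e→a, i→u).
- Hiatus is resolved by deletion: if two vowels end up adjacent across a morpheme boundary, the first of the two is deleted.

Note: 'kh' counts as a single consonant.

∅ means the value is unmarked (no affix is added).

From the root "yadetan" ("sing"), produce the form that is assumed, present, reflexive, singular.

yadetanudtanakh

Attach evidentiality assumed -ud → yadetanud.
Attach tense present -te → yadetanudte.
Attach voice reflexive -en → yadetanudteen.
Attach number singular -ekh → yadetanudteenekh.
Apply vowel harmony: yadetanudteenekh → yadetanudtaanakh.
Apply vowel deletion: yadetanudtaanakh → yadetanudtanakh.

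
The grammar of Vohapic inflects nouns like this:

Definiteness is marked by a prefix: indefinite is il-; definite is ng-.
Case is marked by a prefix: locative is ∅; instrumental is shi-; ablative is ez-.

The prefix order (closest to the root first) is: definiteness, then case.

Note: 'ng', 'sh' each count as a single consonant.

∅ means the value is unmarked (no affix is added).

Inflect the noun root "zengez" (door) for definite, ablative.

Attach definiteness definite ng- → ngzengez.
Attach case ablative ez- → ezngzengez.

ezngzengez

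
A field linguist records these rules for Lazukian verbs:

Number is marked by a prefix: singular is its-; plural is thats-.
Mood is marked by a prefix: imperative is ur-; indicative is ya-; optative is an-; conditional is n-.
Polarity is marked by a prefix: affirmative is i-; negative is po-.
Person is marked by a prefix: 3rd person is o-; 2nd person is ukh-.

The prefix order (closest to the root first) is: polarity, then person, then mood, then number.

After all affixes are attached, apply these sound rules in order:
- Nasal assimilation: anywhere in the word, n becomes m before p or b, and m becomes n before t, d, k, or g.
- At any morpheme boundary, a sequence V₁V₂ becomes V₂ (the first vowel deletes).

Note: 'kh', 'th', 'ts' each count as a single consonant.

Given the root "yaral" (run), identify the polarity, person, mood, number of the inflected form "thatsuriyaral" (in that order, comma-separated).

Segment: thats-ur-o-i-yaral.
polarity: i- → affirmative.
person: o- → 3rd person.
mood: ur- → imperative.
number: thats- → plural.

affirmative, 3rd person, imperative, plural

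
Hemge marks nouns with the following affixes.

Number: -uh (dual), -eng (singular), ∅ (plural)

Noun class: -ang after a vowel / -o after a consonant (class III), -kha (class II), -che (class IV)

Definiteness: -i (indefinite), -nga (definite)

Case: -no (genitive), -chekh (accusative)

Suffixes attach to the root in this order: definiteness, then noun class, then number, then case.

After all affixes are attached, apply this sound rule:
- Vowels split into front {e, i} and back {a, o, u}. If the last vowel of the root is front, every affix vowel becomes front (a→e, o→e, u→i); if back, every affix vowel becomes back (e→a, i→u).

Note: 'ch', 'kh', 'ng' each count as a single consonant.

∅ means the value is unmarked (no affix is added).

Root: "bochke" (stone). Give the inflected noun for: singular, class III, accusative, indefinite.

bochkeiengengchekh

Attach definiteness indefinite -i → bochkei.
Attach noun class class III -ang (after vowel 'i') → bochkeiang.
Attach number singular -eng → bochkeiangeng.
Attach case accusative -chekh → bochkeiangengchekh.
Apply vowel harmony: bochkeiangengchekh → bochkeiengengchekh.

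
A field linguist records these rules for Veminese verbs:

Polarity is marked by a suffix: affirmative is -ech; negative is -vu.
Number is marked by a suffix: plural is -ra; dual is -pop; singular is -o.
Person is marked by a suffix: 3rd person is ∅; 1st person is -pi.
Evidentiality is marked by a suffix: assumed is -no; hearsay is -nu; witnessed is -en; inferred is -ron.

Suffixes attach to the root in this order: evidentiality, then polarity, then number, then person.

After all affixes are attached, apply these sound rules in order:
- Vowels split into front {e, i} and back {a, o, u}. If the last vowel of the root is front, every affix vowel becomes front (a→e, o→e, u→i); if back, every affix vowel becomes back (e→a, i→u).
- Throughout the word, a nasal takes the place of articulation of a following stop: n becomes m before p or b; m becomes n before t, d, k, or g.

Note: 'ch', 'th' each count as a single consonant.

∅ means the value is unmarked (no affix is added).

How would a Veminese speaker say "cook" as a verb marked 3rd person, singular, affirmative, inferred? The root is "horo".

Attach evidentiality inferred -ron → hororon.
Attach polarity affirmative -ech → hororonech.
Attach number singular -o → hororonecho.
person = 3rd person: zero marking, form stays hororonecho.
Apply vowel harmony: hororonecho → hororonacho.
Nasal assimilation: no change.

hororonacho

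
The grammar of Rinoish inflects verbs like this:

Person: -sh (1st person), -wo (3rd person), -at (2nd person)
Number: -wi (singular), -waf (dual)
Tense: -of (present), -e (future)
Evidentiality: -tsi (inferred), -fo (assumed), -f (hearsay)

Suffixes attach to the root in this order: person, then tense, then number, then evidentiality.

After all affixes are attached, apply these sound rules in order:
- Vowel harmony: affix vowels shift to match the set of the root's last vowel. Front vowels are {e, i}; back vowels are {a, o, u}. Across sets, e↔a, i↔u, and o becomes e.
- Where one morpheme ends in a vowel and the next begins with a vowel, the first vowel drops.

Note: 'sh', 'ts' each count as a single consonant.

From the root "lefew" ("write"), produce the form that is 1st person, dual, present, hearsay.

lefewshefweff

Attach person 1st person -sh → lefewsh.
Attach tense present -of → lefewshof.
Attach number dual -waf → lefewshofwaf.
Attach evidentiality hearsay -f → lefewshofwaff.
Apply vowel harmony: lefewshofwaff → lefewshefweff.
Vowel deletion: no change.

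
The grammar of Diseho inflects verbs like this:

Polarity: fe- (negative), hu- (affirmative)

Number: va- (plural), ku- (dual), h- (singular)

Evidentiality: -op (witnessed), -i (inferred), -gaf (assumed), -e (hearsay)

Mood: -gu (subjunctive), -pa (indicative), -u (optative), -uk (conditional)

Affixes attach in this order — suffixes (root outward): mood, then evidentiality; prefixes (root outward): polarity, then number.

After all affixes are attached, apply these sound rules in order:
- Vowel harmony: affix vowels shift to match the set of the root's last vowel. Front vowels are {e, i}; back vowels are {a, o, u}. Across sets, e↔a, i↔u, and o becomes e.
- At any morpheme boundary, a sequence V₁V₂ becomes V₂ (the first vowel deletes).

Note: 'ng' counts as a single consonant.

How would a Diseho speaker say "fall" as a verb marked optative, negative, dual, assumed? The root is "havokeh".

Attach polarity negative fe- → fehavokeh.
Attach number dual ku- → kufehavokeh.
Attach mood optative -u → kufehavokehu.
Attach evidentiality assumed -gaf → kufehavokehugaf.
Apply vowel harmony: kufehavokehugaf → kifehavokehigef.
Vowel deletion: no change.

kifehavokehigef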